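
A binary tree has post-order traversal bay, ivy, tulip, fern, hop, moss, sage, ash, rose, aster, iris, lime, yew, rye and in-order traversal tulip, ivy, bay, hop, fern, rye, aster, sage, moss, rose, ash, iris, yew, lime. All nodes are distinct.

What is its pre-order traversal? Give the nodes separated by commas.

rye, hop, tulip, ivy, bay, fern, yew, iris, aster, rose, sage, moss, ash, lime

The last element of post-order is the root; it splits in-order into left and right subtrees.
Root rye: left subtree has 5 nodes {tulip, ivy, bay, hop, fern}, right has 8 {aster, sage, moss, rose, ash, iris, yew, lime}.
  Root hop: left subtree has 3 nodes {tulip, ivy, bay}, right has 1 {fern}.
    Root tulip: left subtree has 0 nodes { }, right has 2 {ivy, bay}.
      Root ivy: left subtree has 0 nodes { }, right has 1 {bay}.
  Root yew: left subtree has 6 nodes {aster, sage, moss, rose, ash, iris}, right has 1 {lime}.
    Root iris: left subtree has 5 nodes {aster, sage, moss, rose, ash}, right has 0 { }.
      Root aster: left subtree has 0 nodes { }, right has 4 {sage, moss, rose, ash}.
        Root rose: left subtree has 2 nodes {sage, moss}, right has 1 {ash}.
          Root sage: left subtree has 0 nodes { }, right has 1 {moss}.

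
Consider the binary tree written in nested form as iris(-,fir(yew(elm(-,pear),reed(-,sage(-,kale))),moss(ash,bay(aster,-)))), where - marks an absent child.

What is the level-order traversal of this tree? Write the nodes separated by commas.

Level-order visits nodes level by level from the root, left to right within each level.
Level 0: iris
Level 1: fir
Level 2: yew, moss
Level 3: elm, reed, ash, bay
Level 4: pear, sage, aster
Level 5: kale

iris, fir, yew, moss, elm, reed, ash, bay, pear, sage, aster, kale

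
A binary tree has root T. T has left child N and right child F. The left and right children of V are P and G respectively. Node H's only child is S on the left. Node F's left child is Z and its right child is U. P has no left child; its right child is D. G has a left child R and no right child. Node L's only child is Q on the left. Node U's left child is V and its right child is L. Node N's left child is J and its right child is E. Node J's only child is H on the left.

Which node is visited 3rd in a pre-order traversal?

Pre-order visits the node, then its left subtree, then its right subtree.
Visit T.
At T: go left to N.
  Visit N.
  At N: go left to J.
    Visit J.
    At J: go left to H.
      Visit H.
      At H: go left to S.
        S is a leaf — visit S.
      At H: no right child.
    At J: no right child.
  At N: go right to E.
    E is a leaf — visit E.
At T: go right to F.
  Visit F.
  At F: go left to Z.
    Z is a leaf — visit Z.
  At F: go right to U.
    Visit U.
    At U: go left to V.
      Visit V.
      At V: go left to P.
        Visit P.
        At P: no left child.
        At P: go right to D.
          D is a leaf — visit D.
      At V: go right to G.
        Visit G.
        At G: go left to R.
          R is a leaf — visit R.
        At G: no right child.
    At U: go right to L.
      Visit L.
      At L: go left to Q.
        Q is a leaf — visit Q.
      At L: no right child.
Full pre-order sequence: T, N, J, H, S, E, F, Z, U, V, P, D, G, R, L, Q.

J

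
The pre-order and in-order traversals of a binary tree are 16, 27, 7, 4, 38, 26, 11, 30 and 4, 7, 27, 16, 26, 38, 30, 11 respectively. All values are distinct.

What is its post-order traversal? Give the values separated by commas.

4, 7, 27, 26, 30, 11, 38, 16

The first element of pre-order is the root; it splits in-order into left and right subtrees.
Root 16: left subtree has 3 nodes {4, 7, 27}, right has 4 {26, 38, 30, 11}.
  Root 27: left subtree has 2 nodes {4, 7}, right has 0 { }.
    Root 7: left subtree has 1 node {4}, right has 0 { }.
  Root 38: left subtree has 1 node {26}, right has 2 {30, 11}.
    Root 11: left subtree has 1 node {30}, right has 0 { }.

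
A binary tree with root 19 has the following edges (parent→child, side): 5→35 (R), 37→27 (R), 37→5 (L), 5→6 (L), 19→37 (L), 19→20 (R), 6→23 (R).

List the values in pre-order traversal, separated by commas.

19, 37, 5, 6, 23, 35, 27, 20

Pre-order visits the node, then its left subtree, then its right subtree.
Visit 19.
At 19: go left to 37.
  Visit 37.
  At 37: go left to 5.
    Visit 5.
    At 5: go left to 6.
      Visit 6.
      At 6: no left child.
      At 6: go right to 23.
        23 is a leaf — visit 23.
    At 5: go right to 35.
      35 is a leaf — visit 35.
  At 37: go right to 27.
    27 is a leaf — visit 27.
At 19: go right to 20.
  20 is a leaf — visit 20.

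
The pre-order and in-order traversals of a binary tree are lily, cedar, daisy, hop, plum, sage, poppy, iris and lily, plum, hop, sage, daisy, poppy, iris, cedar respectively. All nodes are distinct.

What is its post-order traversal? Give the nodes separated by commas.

plum, sage, hop, iris, poppy, daisy, cedar, lily

The first element of pre-order is the root; it splits in-order into left and right subtrees.
Root lily: left subtree has 0 nodes { }, right has 7 {plum, hop, sage, daisy, poppy, iris, cedar}.
  Root cedar: left subtree has 6 nodes {plum, hop, sage, daisy, poppy, iris}, right has 0 { }.
    Root daisy: left subtree has 3 nodes {plum, hop, sage}, right has 2 {poppy, iris}.
      Root hop: left subtree has 1 node {plum}, right has 1 {sage}.
      Root poppy: left subtree has 0 nodes { }, right has 1 {iris}.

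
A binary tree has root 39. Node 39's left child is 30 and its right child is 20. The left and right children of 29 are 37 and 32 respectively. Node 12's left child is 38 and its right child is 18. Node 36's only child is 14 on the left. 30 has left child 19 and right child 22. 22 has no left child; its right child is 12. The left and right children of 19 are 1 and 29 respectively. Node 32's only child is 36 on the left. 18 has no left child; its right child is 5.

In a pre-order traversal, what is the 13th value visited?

Pre-order visits the node, then its left subtree, then its right subtree.
Visit 39.
At 39: go left to 30.
  Visit 30.
  At 30: go left to 19.
    Visit 19.
    At 19: go left to 1.
      1 is a leaf — visit 1.
    At 19: go right to 29.
      Visit 29.
      At 29: go left to 37.
        37 is a leaf — visit 37.
      At 29: go right to 32.
        Visit 32.
        At 32: go left to 36.
          Visit 36.
          At 36: go left to 14.
            14 is a leaf — visit 14.
          At 36: no right child.
        At 32: no right child.
  At 30: go right to 22.
    Visit 22.
    At 22: no left child.
    At 22: go right to 12.
      Visit 12.
      At 12: go left to 38.
        38 is a leaf — visit 38.
      At 12: go right to 18.
        Visit 18.
        At 18: no left child.
        At 18: go right to 5.
          5 is a leaf — visit 5.
At 39: go right to 20.
  20 is a leaf — visit 20.
Full pre-order sequence: 39, 30, 19, 1, 29, 37, 32, 36, 14, 22, 12, 38, 18, 5, 20.

18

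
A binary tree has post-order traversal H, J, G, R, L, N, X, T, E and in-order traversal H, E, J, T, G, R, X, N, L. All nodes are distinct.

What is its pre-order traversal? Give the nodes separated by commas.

The last element of post-order is the root; it splits in-order into left and right subtrees.
Root E: left subtree has 1 node {H}, right has 7 {J, T, G, R, X, N, L}.
  Root T: left subtree has 1 node {J}, right has 5 {G, R, X, N, L}.
    Root X: left subtree has 2 nodes {G, R}, right has 2 {N, L}.
      Root R: left subtree has 1 node {G}, right has 0 { }.
      Root N: left subtree has 0 nodes { }, right has 1 {L}.

E, H, T, J, X, R, G, N, L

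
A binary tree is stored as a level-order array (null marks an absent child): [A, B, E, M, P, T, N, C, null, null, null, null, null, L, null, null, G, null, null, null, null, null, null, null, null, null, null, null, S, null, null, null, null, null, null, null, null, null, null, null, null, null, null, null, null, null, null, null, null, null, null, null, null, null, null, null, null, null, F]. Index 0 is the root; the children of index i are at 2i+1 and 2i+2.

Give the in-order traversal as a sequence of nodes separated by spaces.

In-order visits the left subtree, then the node, then the right subtree.
At A: go left to B.
  At B: go left to M.
    At M: go left to C.
      At C: no left child.
      Visit C.
      At C: go right to G.
        G is a leaf — visit G.
    Visit M.
    At M: no right child.
  Visit B.
  At B: go right to P.
    P is a leaf — visit P.
Visit A.
At A: go right to E.
  At E: go left to T.
    T is a leaf — visit T.
  Visit E.
  At E: go right to N.
    At N: go left to L.
      At L: no left child.
      Visit L.
      At L: go right to S.
        At S: no left child.
        Visit S.
        At S: go right to F.
          F is a leaf — visit F.
    Visit N.
    At N: no right child.

C G M B P A T E L S F N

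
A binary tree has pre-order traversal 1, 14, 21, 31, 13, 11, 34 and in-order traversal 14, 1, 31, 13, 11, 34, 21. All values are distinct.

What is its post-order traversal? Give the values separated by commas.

The first element of pre-order is the root; it splits in-order into left and right subtrees.
Root 1: left subtree has 1 node {14}, right has 5 {31, 13, 11, 34, 21}.
  Root 21: left subtree has 4 nodes {31, 13, 11, 34}, right has 0 { }.
    Root 31: left subtree has 0 nodes { }, right has 3 {13, 11, 34}.
      Root 13: left subtree has 0 nodes { }, right has 2 {11, 34}.
        Root 11: left subtree has 0 nodes { }, right has 1 {34}.

14, 34, 11, 13, 31, 21, 1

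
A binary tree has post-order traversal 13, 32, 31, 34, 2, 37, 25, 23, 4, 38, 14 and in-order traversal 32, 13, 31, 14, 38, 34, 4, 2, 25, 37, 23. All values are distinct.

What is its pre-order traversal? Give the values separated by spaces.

14 31 32 13 38 4 34 23 25 2 37

The last element of post-order is the root; it splits in-order into left and right subtrees.
Root 14: left subtree has 3 nodes {32, 13, 31}, right has 7 {38, 34, 4, 2, 25, 37, 23}.
  Root 31: left subtree has 2 nodes {32, 13}, right has 0 { }.
    Root 32: left subtree has 0 nodes { }, right has 1 {13}.
  Root 38: left subtree has 0 nodes { }, right has 6 {34, 4, 2, 25, 37, 23}.
    Root 4: left subtree has 1 node {34}, right has 4 {2, 25, 37, 23}.
      Root 23: left subtree has 3 nodes {2, 25, 37}, right has 0 { }.
        Root 25: left subtree has 1 node {2}, right has 1 {37}.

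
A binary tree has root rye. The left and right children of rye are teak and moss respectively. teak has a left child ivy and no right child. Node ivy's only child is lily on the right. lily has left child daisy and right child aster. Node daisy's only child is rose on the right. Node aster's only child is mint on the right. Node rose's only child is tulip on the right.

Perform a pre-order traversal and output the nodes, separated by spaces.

Pre-order visits the node, then its left subtree, then its right subtree.
Visit rye.
At rye: go left to teak.
  Visit teak.
  At teak: go left to ivy.
    Visit ivy.
    At ivy: no left child.
    At ivy: go right to lily.
      Visit lily.
      At lily: go left to daisy.
        Visit daisy.
        At daisy: no left child.
        At daisy: go right to rose.
          Visit rose.
          At rose: no left child.
          At rose: go right to tulip.
            tulip is a leaf — visit tulip.
      At lily: go right to aster.
        Visit aster.
        At aster: no left child.
        At aster: go right to mint.
          mint is a leaf — visit mint.
  At teak: no right child.
At rye: go right to moss.
  moss is a leaf — visit moss.

rye teak ivy lily daisy rose tulip aster mint moss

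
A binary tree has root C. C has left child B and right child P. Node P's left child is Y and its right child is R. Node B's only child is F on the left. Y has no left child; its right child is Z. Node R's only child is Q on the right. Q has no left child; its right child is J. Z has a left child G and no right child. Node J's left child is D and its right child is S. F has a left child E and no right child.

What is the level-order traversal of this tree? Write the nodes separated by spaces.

Level-order visits nodes level by level from the root, left to right within each level.
Level 0: C
Level 1: B, P
Level 2: F, Y, R
Level 3: E, Z, Q
Level 4: G, J
Level 5: D, S

C B P F Y R E Z Q G J D S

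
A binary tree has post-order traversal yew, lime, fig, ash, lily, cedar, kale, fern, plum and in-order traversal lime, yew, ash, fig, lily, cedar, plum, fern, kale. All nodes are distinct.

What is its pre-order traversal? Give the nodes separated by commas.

plum, cedar, lily, ash, lime, yew, fig, fern, kale

The last element of post-order is the root; it splits in-order into left and right subtrees.
Root plum: left subtree has 6 nodes {lime, yew, ash, fig, lily, cedar}, right has 2 {fern, kale}.
  Root cedar: left subtree has 5 nodes {lime, yew, ash, fig, lily}, right has 0 { }.
    Root lily: left subtree has 4 nodes {lime, yew, ash, fig}, right has 0 { }.
      Root ash: left subtree has 2 nodes {lime, yew}, right has 1 {fig}.
        Root lime: left subtree has 0 nodes { }, right has 1 {yew}.
  Root fern: left subtree has 0 nodes { }, right has 1 {kale}.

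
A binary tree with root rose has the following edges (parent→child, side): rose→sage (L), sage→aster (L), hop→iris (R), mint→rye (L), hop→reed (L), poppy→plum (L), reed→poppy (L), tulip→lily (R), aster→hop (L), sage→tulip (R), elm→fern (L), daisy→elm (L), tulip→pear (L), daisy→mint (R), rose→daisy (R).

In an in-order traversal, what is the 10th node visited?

In-order visits the left subtree, then the node, then the right subtree.
At rose: go left to sage.
  At sage: go left to aster.
    At aster: go left to hop.
      At hop: go left to reed.
        At reed: go left to poppy.
          At poppy: go left to plum.
            plum is a leaf — visit plum.
          Visit poppy.
          At poppy: no right child.
        Visit reed.
        At reed: no right child.
      Visit hop.
      At hop: go right to iris.
        iris is a leaf — visit iris.
    Visit aster.
    At aster: no right child.
  Visit sage.
  At sage: go right to tulip.
    At tulip: go left to pear.
      pear is a leaf — visit pear.
    Visit tulip.
    At tulip: go right to lily.
      lily is a leaf — visit lily.
Visit rose.
At rose: go right to daisy.
  At daisy: go left to elm.
    At elm: go left to fern.
      fern is a leaf — visit fern.
    Visit elm.
    At elm: no right child.
  Visit daisy.
  At daisy: go right to mint.
    At mint: go left to rye.
      rye is a leaf — visit rye.
    Visit mint.
    At mint: no right child.
Full in-order sequence: plum, poppy, reed, hop, iris, aster, sage, pear, tulip, lily, rose, fern, elm, daisy, rye, mint.

lily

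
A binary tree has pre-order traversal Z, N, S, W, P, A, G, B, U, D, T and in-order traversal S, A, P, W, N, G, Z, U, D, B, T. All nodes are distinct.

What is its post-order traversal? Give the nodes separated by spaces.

A P W S G N D U T B Z

The first element of pre-order is the root; it splits in-order into left and right subtrees.
Root Z: left subtree has 6 nodes {S, A, P, W, N, G}, right has 4 {U, D, B, T}.
  Root N: left subtree has 4 nodes {S, A, P, W}, right has 1 {G}.
    Root S: left subtree has 0 nodes { }, right has 3 {A, P, W}.
      Root W: left subtree has 2 nodes {A, P}, right has 0 { }.
        Root P: left subtree has 1 node {A}, right has 0 { }.
  Root B: left subtree has 2 nodes {U, D}, right has 1 {T}.
    Root U: left subtree has 0 nodes { }, right has 1 {D}.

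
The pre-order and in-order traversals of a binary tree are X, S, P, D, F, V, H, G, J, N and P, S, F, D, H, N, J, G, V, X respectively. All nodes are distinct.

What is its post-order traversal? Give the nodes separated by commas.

The first element of pre-order is the root; it splits in-order into left and right subtrees.
Root X: left subtree has 9 nodes {P, S, F, D, H, N, J, G, V}, right has 0 { }.
  Root S: left subtree has 1 node {P}, right has 7 {F, D, H, N, J, G, V}.
    Root D: left subtree has 1 node {F}, right has 5 {H, N, J, G, V}.
      Root V: left subtree has 4 nodes {H, N, J, G}, right has 0 { }.
        Root H: left subtree has 0 nodes { }, right has 3 {N, J, G}.
          Root G: left subtree has 2 nodes {N, J}, right has 0 { }.
            Root J: left subtree has 1 node {N}, right has 0 { }.

P, F, N, J, G, H, V, D, S, X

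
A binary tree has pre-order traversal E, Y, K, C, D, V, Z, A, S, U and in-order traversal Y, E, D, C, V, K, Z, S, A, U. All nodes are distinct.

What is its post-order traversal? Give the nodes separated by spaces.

The first element of pre-order is the root; it splits in-order into left and right subtrees.
Root E: left subtree has 1 node {Y}, right has 8 {D, C, V, K, Z, S, A, U}.
  Root K: left subtree has 3 nodes {D, C, V}, right has 4 {Z, S, A, U}.
    Root C: left subtree has 1 node {D}, right has 1 {V}.
    Root Z: left subtree has 0 nodes { }, right has 3 {S, A, U}.
      Root A: left subtree has 1 node {S}, right has 1 {U}.

Y D V C S U A Z K E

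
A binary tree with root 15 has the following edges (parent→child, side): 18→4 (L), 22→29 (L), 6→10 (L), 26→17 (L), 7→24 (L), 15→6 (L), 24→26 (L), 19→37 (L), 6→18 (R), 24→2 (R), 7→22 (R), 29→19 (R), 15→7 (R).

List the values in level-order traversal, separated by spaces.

15 6 7 10 18 24 22 4 26 2 29 17 19 37

Level-order visits nodes level by level from the root, left to right within each level.
Level 0: 15
Level 1: 6, 7
Level 2: 10, 18, 24, 22
Level 3: 4, 26, 2, 29
Level 4: 17, 19
Level 5: 37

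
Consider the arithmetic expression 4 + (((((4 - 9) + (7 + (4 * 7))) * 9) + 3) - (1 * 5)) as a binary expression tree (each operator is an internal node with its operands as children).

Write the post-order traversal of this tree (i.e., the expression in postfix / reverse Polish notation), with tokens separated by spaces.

Post-order on an expression tree gives postfix notation: for each operator, emit left operand, right operand, then the operator.

4 4 9 - 7 4 7 * + + 9 * 3 + 1 5 * - +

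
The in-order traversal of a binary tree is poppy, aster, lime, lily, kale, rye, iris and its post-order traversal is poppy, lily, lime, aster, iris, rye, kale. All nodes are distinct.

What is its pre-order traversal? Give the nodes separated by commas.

The last element of post-order is the root; it splits in-order into left and right subtrees.
Root kale: left subtree has 4 nodes {poppy, aster, lime, lily}, right has 2 {rye, iris}.
  Root aster: left subtree has 1 node {poppy}, right has 2 {lime, lily}.
    Root lime: left subtree has 0 nodes { }, right has 1 {lily}.
  Root rye: left subtree has 0 nodes { }, right has 1 {iris}.

kale, aster, poppy, lime, lily, rye, iris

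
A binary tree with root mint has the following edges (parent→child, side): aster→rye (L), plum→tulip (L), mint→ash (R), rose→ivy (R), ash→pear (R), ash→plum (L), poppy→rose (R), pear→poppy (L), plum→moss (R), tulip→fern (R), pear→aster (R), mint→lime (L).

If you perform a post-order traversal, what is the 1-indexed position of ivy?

6

Post-order visits the left subtree, then the right subtree, then the node.
At mint: go left to lime.
  lime is a leaf — visit lime.
At mint: go right to ash.
  At ash: go left to plum.
    At plum: go left to tulip.
      At tulip: no left child.
      At tulip: go right to fern.
        fern is a leaf — visit fern.
      Visit tulip.
    At plum: go right to moss.
      moss is a leaf — visit moss.
    Visit plum.
  At ash: go right to pear.
    At pear: go left to poppy.
      At poppy: no left child.
      At poppy: go right to rose.
        At rose: no left child.
        At rose: go right to ivy.
          ivy is a leaf — visit ivy.
        Visit rose.
      Visit poppy.
    At pear: go right to aster.
      At aster: go left to rye.
        rye is a leaf — visit rye.
      At aster: no right child.
      Visit aster.
    Visit pear.
  Visit ash.
Visit mint.
Full post-order sequence: lime, fern, tulip, moss, plum, ivy, rose, poppy, rye, aster, pear, ash, mint.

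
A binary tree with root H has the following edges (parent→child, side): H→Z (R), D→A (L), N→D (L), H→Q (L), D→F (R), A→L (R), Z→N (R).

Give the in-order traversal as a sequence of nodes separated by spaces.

In-order visits the left subtree, then the node, then the right subtree.
At H: go left to Q.
  Q is a leaf — visit Q.
Visit H.
At H: go right to Z.
  At Z: no left child.
  Visit Z.
  At Z: go right to N.
    At N: go left to D.
      At D: go left to A.
        At A: no left child.
        Visit A.
        At A: go right to L.
          L is a leaf — visit L.
      Visit D.
      At D: go right to F.
        F is a leaf — visit F.
    Visit N.
    At N: no right child.

Q H Z A L D F N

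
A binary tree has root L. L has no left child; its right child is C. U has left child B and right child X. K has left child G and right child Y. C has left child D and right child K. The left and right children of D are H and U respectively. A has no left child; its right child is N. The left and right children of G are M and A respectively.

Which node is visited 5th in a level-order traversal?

H

Level-order visits nodes level by level from the root, left to right within each level.
Level 0: L
Level 1: C
Level 2: D, K
Level 3: H, U, G, Y
Level 4: B, X, M, A
Level 5: N
Full level-order sequence: L, C, D, K, H, U, G, Y, B, X, M, A, N.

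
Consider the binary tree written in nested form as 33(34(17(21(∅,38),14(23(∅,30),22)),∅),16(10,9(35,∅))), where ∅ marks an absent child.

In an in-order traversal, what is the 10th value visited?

In-order visits the left subtree, then the node, then the right subtree.
At 33: go left to 34.
  At 34: go left to 17.
    At 17: go left to 21.
      At 21: no left child.
      Visit 21.
      At 21: go right to 38.
        38 is a leaf — visit 38.
    Visit 17.
    At 17: go right to 14.
      At 14: go left to 23.
        At 23: no left child.
        Visit 23.
        At 23: go right to 30.
          30 is a leaf — visit 30.
      Visit 14.
      At 14: go right to 22.
        22 is a leaf — visit 22.
  Visit 34.
  At 34: no right child.
Visit 33.
At 33: go right to 16.
  At 16: go left to 10.
    10 is a leaf — visit 10.
  Visit 16.
  At 16: go right to 9.
    At 9: go left to 35.
      35 is a leaf — visit 35.
    Visit 9.
    At 9: no right child.
Full in-order sequence: 21, 38, 17, 23, 30, 14, 22, 34, 33, 10, 16, 35, 9.

10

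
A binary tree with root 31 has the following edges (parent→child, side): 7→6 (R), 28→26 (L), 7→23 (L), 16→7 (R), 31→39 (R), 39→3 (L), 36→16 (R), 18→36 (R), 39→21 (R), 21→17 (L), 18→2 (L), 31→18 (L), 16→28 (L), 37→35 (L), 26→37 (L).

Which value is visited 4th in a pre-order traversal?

36

Pre-order visits the node, then its left subtree, then its right subtree.
Visit 31.
At 31: go left to 18.
  Visit 18.
  At 18: go left to 2.
    2 is a leaf — visit 2.
  At 18: go right to 36.
    Visit 36.
    At 36: no left child.
    At 36: go right to 16.
      Visit 16.
      At 16: go left to 28.
        Visit 28.
        At 28: go left to 26.
          Visit 26.
          At 26: go left to 37.
            Visit 37.
            At 37: go left to 35.
              35 is a leaf — visit 35.
            At 37: no right child.
          At 26: no right child.
        At 28: no right child.
      At 16: go right to 7.
        Visit 7.
        At 7: go left to 23.
          23 is a leaf — visit 23.
        At 7: go right to 6.
          6 is a leaf — visit 6.
At 31: go right to 39.
  Visit 39.
  At 39: go left to 3.
    3 is a leaf — visit 3.
  At 39: go right to 21.
    Visit 21.
    At 21: go left to 17.
      17 is a leaf — visit 17.
    At 21: no right child.
Full pre-order sequence: 31, 18, 2, 36, 16, 28, 26, 37, 35, 7, 23, 6, 39, 3, 21, 17.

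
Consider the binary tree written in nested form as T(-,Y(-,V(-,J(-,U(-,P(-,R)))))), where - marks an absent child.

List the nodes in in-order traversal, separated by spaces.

In-order visits the left subtree, then the node, then the right subtree.
At T: no left child.
Visit T.
At T: go right to Y.
  At Y: no left child.
  Visit Y.
  At Y: go right to V.
    At V: no left child.
    Visit V.
    At V: go right to J.
      At J: no left child.
      Visit J.
      At J: go right to U.
        At U: no left child.
        Visit U.
        At U: go right to P.
          At P: no left child.
          Visit P.
          At P: go right to R.
            R is a leaf — visit R.

T Y V J U P R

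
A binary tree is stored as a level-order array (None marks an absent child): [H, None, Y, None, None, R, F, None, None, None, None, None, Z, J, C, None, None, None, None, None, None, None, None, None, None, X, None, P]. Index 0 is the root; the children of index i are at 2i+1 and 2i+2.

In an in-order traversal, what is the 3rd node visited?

In-order visits the left subtree, then the node, then the right subtree.
At H: no left child.
Visit H.
At H: go right to Y.
  At Y: go left to R.
    At R: no left child.
    Visit R.
    At R: go right to Z.
      At Z: go left to X.
        X is a leaf — visit X.
      Visit Z.
      At Z: no right child.
  Visit Y.
  At Y: go right to F.
    At F: go left to J.
      At J: go left to P.
        P is a leaf — visit P.
      Visit J.
      At J: no right child.
    Visit F.
    At F: go right to C.
      C is a leaf — visit C.
Full in-order sequence: H, R, X, Z, Y, P, J, F, C.

X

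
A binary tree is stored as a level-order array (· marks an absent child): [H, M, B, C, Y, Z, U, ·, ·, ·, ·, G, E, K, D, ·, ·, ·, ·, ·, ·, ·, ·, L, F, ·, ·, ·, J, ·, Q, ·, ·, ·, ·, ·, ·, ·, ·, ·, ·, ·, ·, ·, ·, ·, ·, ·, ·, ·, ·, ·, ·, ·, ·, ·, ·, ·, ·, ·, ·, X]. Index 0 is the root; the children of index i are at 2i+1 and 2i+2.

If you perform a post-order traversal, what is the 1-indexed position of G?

6

Post-order visits the left subtree, then the right subtree, then the node.
At H: go left to M.
  At M: go left to C.
    C is a leaf — visit C.
  At M: go right to Y.
    Y is a leaf — visit Y.
  Visit M.
At H: go right to B.
  At B: go left to Z.
    At Z: go left to G.
      At G: go left to L.
        L is a leaf — visit L.
      At G: go right to F.
        F is a leaf — visit F.
      Visit G.
    At Z: go right to E.
      E is a leaf — visit E.
    Visit Z.
  At B: go right to U.
    At U: go left to K.
      At K: no left child.
      At K: go right to J.
        J is a leaf — visit J.
      Visit K.
    At U: go right to D.
      At D: no left child.
      At D: go right to Q.
        At Q: go left to X.
          X is a leaf — visit X.
        At Q: no right child.
        Visit Q.
      Visit D.
    Visit U.
  Visit B.
Visit H.
Full post-order sequence: C, Y, M, L, F, G, E, Z, J, K, X, Q, D, U, B, H.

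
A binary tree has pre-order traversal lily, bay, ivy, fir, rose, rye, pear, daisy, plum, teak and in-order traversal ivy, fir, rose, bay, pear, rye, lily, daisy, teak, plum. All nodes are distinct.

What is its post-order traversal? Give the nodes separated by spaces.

The first element of pre-order is the root; it splits in-order into left and right subtrees.
Root lily: left subtree has 6 nodes {ivy, fir, rose, bay, pear, rye}, right has 3 {daisy, teak, plum}.
  Root bay: left subtree has 3 nodes {ivy, fir, rose}, right has 2 {pear, rye}.
    Root ivy: left subtree has 0 nodes { }, right has 2 {fir, rose}.
      Root fir: left subtree has 0 nodes { }, right has 1 {rose}.
    Root rye: left subtree has 1 node {pear}, right has 0 { }.
  Root daisy: left subtree has 0 nodes { }, right has 2 {teak, plum}.
    Root plum: left subtree has 1 node {teak}, right has 0 { }.

rose fir ivy pear rye bay teak plum daisy lily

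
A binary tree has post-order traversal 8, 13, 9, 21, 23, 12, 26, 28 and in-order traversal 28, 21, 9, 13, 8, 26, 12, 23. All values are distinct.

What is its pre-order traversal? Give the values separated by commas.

The last element of post-order is the root; it splits in-order into left and right subtrees.
Root 28: left subtree has 0 nodes { }, right has 7 {21, 9, 13, 8, 26, 12, 23}.
  Root 26: left subtree has 4 nodes {21, 9, 13, 8}, right has 2 {12, 23}.
    Root 21: left subtree has 0 nodes { }, right has 3 {9, 13, 8}.
      Root 9: left subtree has 0 nodes { }, right has 2 {13, 8}.
        Root 13: left subtree has 0 nodes { }, right has 1 {8}.
    Root 12: left subtree has 0 nodes { }, right has 1 {23}.

28, 26, 21, 9, 13, 8, 12, 23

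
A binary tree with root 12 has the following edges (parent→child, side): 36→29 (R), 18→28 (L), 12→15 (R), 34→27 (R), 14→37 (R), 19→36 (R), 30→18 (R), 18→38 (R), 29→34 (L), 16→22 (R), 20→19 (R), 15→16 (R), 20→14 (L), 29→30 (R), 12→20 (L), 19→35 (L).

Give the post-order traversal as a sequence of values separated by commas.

37, 14, 35, 27, 34, 28, 38, 18, 30, 29, 36, 19, 20, 22, 16, 15, 12

Post-order visits the left subtree, then the right subtree, then the node.
At 12: go left to 20.
  At 20: go left to 14.
    At 14: no left child.
    At 14: go right to 37.
      37 is a leaf — visit 37.
    Visit 14.
  At 20: go right to 19.
    At 19: go left to 35.
      35 is a leaf — visit 35.
    At 19: go right to 36.
      At 36: no left child.
      At 36: go right to 29.
        At 29: go left to 34.
          At 34: no left child.
          At 34: go right to 27.
            27 is a leaf — visit 27.
          Visit 34.
        At 29: go right to 30.
          At 30: no left child.
          At 30: go right to 18.
            At 18: go left to 28.
              28 is a leaf — visit 28.
            At 18: go right to 38.
              38 is a leaf — visit 38.
            Visit 18.
          Visit 30.
        Visit 29.
      Visit 36.
    Visit 19.
  Visit 20.
At 12: go right to 15.
  At 15: no left child.
  At 15: go right to 16.
    At 16: no left child.
    At 16: go right to 22.
      22 is a leaf — visit 22.
    Visit 16.
  Visit 15.
Visit 12.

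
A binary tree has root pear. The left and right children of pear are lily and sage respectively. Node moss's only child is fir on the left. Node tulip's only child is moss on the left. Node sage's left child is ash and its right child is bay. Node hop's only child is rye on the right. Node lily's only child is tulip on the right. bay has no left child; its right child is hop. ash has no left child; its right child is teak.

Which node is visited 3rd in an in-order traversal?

In-order visits the left subtree, then the node, then the right subtree.
At pear: go left to lily.
  At lily: no left child.
  Visit lily.
  At lily: go right to tulip.
    At tulip: go left to moss.
      At moss: go left to fir.
        fir is a leaf — visit fir.
      Visit moss.
      At moss: no right child.
    Visit tulip.
    At tulip: no right child.
Visit pear.
At pear: go right to sage.
  At sage: go left to ash.
    At ash: no left child.
    Visit ash.
    At ash: go right to teak.
      teak is a leaf — visit teak.
  Visit sage.
  At sage: go right to bay.
    At bay: no left child.
    Visit bay.
    At bay: go right to hop.
      At hop: no left child.
      Visit hop.
      At hop: go right to rye.
        rye is a leaf — visit rye.
Full in-order sequence: lily, fir, moss, tulip, pear, ash, teak, sage, bay, hop, rye.

moss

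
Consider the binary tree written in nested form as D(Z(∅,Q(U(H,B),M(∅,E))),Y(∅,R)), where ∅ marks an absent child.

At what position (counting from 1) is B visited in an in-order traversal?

In-order visits the left subtree, then the node, then the right subtree.
At D: go left to Z.
  At Z: no left child.
  Visit Z.
  At Z: go right to Q.
    At Q: go left to U.
      At U: go left to H.
        H is a leaf — visit H.
      Visit U.
      At U: go right to B.
        B is a leaf — visit B.
    Visit Q.
    At Q: go right to M.
      At M: no left child.
      Visit M.
      At M: go right to E.
        E is a leaf — visit E.
Visit D.
At D: go right to Y.
  At Y: no left child.
  Visit Y.
  At Y: go right to R.
    R is a leaf — visit R.
Full in-order sequence: Z, H, U, B, Q, M, E, D, Y, R.

4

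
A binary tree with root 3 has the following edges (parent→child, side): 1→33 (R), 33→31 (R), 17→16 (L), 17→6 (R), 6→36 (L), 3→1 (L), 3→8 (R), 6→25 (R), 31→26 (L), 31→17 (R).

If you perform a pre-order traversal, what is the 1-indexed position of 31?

Pre-order visits the node, then its left subtree, then its right subtree.
Visit 3.
At 3: go left to 1.
  Visit 1.
  At 1: no left child.
  At 1: go right to 33.
    Visit 33.
    At 33: no left child.
    At 33: go right to 31.
      Visit 31.
      At 31: go left to 26.
        26 is a leaf — visit 26.
      At 31: go right to 17.
        Visit 17.
        At 17: go left to 16.
          16 is a leaf — visit 16.
        At 17: go right to 6.
          Visit 6.
          At 6: go left to 36.
            36 is a leaf — visit 36.
          At 6: go right to 25.
            25 is a leaf — visit 25.
At 3: go right to 8.
  8 is a leaf — visit 8.
Full pre-order sequence: 3, 1, 33, 31, 26, 17, 16, 6, 36, 25, 8.

4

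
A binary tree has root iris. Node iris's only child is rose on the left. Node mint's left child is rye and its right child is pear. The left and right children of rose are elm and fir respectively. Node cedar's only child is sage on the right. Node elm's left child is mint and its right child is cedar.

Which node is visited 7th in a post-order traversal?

fir

Post-order visits the left subtree, then the right subtree, then the node.
At iris: go left to rose.
  At rose: go left to elm.
    At elm: go left to mint.
      At mint: go left to rye.
        rye is a leaf — visit rye.
      At mint: go right to pear.
        pear is a leaf — visit pear.
      Visit mint.
    At elm: go right to cedar.
      At cedar: no left child.
      At cedar: go right to sage.
        sage is a leaf — visit sage.
      Visit cedar.
    Visit elm.
  At rose: go right to fir.
    fir is a leaf — visit fir.
  Visit rose.
At iris: no right child.
Visit iris.
Full post-order sequence: rye, pear, mint, sage, cedar, elm, fir, rose, iris.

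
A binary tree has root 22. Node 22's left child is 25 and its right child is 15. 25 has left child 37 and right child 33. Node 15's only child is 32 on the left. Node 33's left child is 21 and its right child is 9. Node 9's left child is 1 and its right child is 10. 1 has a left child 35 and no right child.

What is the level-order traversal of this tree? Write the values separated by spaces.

22 25 15 37 33 32 21 9 1 10 35

Level-order visits nodes level by level from the root, left to right within each level.
Level 0: 22
Level 1: 25, 15
Level 2: 37, 33, 32
Level 3: 21, 9
Level 4: 1, 10
Level 5: 35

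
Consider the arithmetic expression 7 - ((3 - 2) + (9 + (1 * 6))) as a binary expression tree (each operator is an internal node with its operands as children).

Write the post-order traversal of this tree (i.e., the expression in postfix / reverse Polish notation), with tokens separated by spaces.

Post-order on an expression tree gives postfix notation: for each operator, emit left operand, right operand, then the operator.

7 3 2 - 9 1 6 * + + -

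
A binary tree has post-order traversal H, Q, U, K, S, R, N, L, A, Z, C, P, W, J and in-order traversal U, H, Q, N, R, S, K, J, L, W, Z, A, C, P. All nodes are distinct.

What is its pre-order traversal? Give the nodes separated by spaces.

The last element of post-order is the root; it splits in-order into left and right subtrees.
Root J: left subtree has 7 nodes {U, H, Q, N, R, S, K}, right has 6 {L, W, Z, A, C, P}.
  Root N: left subtree has 3 nodes {U, H, Q}, right has 3 {R, S, K}.
    Root U: left subtree has 0 nodes { }, right has 2 {H, Q}.
      Root Q: left subtree has 1 node {H}, right has 0 { }.
    Root R: left subtree has 0 nodes { }, right has 2 {S, K}.
      Root S: left subtree has 0 nodes { }, right has 1 {K}.
  Root W: left subtree has 1 node {L}, right has 4 {Z, A, C, P}.
    Root P: left subtree has 3 nodes {Z, A, C}, right has 0 { }.
      Root C: left subtree has 2 nodes {Z, A}, right has 0 { }.
        Root Z: left subtree has 0 nodes { }, right has 1 {A}.

J N U Q H R S K W L P C Z A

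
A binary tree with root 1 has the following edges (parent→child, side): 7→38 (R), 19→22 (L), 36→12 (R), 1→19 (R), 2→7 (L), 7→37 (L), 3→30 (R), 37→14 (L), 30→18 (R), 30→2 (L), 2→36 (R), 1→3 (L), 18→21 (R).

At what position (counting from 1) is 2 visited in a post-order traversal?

7

Post-order visits the left subtree, then the right subtree, then the node.
At 1: go left to 3.
  At 3: no left child.
  At 3: go right to 30.
    At 30: go left to 2.
      At 2: go left to 7.
        At 7: go left to 37.
          At 37: go left to 14.
            14 is a leaf — visit 14.
          At 37: no right child.
          Visit 37.
        At 7: go right to 38.
          38 is a leaf — visit 38.
        Visit 7.
      At 2: go right to 36.
        At 36: no left child.
        At 36: go right to 12.
          12 is a leaf — visit 12.
        Visit 36.
      Visit 2.
    At 30: go right to 18.
      At 18: no left child.
      At 18: go right to 21.
        21 is a leaf — visit 21.
      Visit 18.
    Visit 30.
  Visit 3.
At 1: go right to 19.
  At 19: go left to 22.
    22 is a leaf — visit 22.
  At 19: no right child.
  Visit 19.
Visit 1.
Full post-order sequence: 14, 37, 38, 7, 12, 36, 2, 21, 18, 30, 3, 22, 19, 1.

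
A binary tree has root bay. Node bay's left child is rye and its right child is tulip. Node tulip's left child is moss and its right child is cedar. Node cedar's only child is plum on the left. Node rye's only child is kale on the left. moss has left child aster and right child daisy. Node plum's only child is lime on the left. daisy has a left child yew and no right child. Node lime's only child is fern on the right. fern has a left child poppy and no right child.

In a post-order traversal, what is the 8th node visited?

fern

Post-order visits the left subtree, then the right subtree, then the node.
At bay: go left to rye.
  At rye: go left to kale.
    kale is a leaf — visit kale.
  At rye: no right child.
  Visit rye.
At bay: go right to tulip.
  At tulip: go left to moss.
    At moss: go left to aster.
      aster is a leaf — visit aster.
    At moss: go right to daisy.
      At daisy: go left to yew.
        yew is a leaf — visit yew.
      At daisy: no right child.
      Visit daisy.
    Visit moss.
  At tulip: go right to cedar.
    At cedar: go left to plum.
      At plum: go left to lime.
        At lime: no left child.
        At lime: go right to fern.
          At fern: go left to poppy.
            poppy is a leaf — visit poppy.
          At fern: no right child.
          Visit fern.
        Visit lime.
      At plum: no right child.
      Visit plum.
    At cedar: no right child.
    Visit cedar.
  Visit tulip.
Visit bay.
Full post-order sequence: kale, rye, aster, yew, daisy, moss, poppy, fern, lime, plum, cedar, tulip, bay.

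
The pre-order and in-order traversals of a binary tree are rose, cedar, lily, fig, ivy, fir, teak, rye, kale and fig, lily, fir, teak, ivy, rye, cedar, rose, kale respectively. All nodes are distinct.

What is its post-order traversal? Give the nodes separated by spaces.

fig teak fir rye ivy lily cedar kale rose

The first element of pre-order is the root; it splits in-order into left and right subtrees.
Root rose: left subtree has 7 nodes {fig, lily, fir, teak, ivy, rye, cedar}, right has 1 {kale}.
  Root cedar: left subtree has 6 nodes {fig, lily, fir, teak, ivy, rye}, right has 0 { }.
    Root lily: left subtree has 1 node {fig}, right has 4 {fir, teak, ivy, rye}.
      Root ivy: left subtree has 2 nodes {fir, teak}, right has 1 {rye}.
        Root fir: left subtree has 0 nodes { }, right has 1 {teak}.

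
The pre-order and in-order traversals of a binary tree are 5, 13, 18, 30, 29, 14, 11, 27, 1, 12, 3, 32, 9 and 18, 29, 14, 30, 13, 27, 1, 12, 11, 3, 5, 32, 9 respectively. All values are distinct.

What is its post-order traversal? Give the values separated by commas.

14, 29, 30, 18, 12, 1, 27, 3, 11, 13, 9, 32, 5

The first element of pre-order is the root; it splits in-order into left and right subtrees.
Root 5: left subtree has 10 nodes {18, 29, 14, 30, 13, 27, 1, 12, 11, 3}, right has 2 {32, 9}.
  Root 13: left subtree has 4 nodes {18, 29, 14, 30}, right has 5 {27, 1, 12, 11, 3}.
    Root 18: left subtree has 0 nodes { }, right has 3 {29, 14, 30}.
      Root 30: left subtree has 2 nodes {29, 14}, right has 0 { }.
        Root 29: left subtree has 0 nodes { }, right has 1 {14}.
    Root 11: left subtree has 3 nodes {27, 1, 12}, right has 1 {3}.
      Root 27: left subtree has 0 nodes { }, right has 2 {1, 12}.
        Root 1: left subtree has 0 nodes { }, right has 1 {12}.
  Root 32: left subtree has 0 nodes { }, right has 1 {9}.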